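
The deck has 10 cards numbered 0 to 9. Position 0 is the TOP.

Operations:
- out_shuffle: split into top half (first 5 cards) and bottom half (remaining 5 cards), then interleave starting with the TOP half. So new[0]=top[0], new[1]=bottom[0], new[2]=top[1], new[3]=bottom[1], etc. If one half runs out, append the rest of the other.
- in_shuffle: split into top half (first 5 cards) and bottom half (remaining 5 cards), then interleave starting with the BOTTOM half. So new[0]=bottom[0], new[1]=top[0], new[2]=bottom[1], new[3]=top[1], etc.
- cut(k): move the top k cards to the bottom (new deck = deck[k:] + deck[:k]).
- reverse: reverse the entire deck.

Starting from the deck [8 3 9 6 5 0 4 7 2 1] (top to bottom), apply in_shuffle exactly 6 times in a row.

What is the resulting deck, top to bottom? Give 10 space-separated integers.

After op 1 (in_shuffle): [0 8 4 3 7 9 2 6 1 5]
After op 2 (in_shuffle): [9 0 2 8 6 4 1 3 5 7]
After op 3 (in_shuffle): [4 9 1 0 3 2 5 8 7 6]
After op 4 (in_shuffle): [2 4 5 9 8 1 7 0 6 3]
After op 5 (in_shuffle): [1 2 7 4 0 5 6 9 3 8]
After op 6 (in_shuffle): [5 1 6 2 9 7 3 4 8 0]

Answer: 5 1 6 2 9 7 3 4 8 0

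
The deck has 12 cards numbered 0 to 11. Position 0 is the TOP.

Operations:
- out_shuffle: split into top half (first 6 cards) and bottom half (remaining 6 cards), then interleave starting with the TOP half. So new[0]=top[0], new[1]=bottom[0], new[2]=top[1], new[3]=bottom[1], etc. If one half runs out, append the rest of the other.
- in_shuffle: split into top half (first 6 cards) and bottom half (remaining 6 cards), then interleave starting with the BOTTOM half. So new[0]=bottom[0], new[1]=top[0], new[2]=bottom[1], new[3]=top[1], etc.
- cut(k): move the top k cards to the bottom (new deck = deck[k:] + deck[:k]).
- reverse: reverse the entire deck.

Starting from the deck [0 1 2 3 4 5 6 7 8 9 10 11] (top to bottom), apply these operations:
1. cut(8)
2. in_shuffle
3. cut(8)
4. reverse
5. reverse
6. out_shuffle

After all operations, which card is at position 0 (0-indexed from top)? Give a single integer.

After op 1 (cut(8)): [8 9 10 11 0 1 2 3 4 5 6 7]
After op 2 (in_shuffle): [2 8 3 9 4 10 5 11 6 0 7 1]
After op 3 (cut(8)): [6 0 7 1 2 8 3 9 4 10 5 11]
After op 4 (reverse): [11 5 10 4 9 3 8 2 1 7 0 6]
After op 5 (reverse): [6 0 7 1 2 8 3 9 4 10 5 11]
After op 6 (out_shuffle): [6 3 0 9 7 4 1 10 2 5 8 11]
Position 0: card 6.

Answer: 6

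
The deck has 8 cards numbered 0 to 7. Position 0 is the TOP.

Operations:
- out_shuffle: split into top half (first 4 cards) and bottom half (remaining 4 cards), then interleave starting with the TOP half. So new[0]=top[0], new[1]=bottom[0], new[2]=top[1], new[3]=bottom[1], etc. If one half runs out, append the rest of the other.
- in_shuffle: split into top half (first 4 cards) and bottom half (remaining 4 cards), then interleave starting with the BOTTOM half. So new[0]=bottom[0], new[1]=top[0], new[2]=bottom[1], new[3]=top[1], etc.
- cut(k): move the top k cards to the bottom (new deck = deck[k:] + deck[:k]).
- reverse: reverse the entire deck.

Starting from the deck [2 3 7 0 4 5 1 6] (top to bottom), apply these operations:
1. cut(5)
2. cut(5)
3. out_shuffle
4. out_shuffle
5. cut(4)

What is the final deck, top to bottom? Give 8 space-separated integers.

After op 1 (cut(5)): [5 1 6 2 3 7 0 4]
After op 2 (cut(5)): [7 0 4 5 1 6 2 3]
After op 3 (out_shuffle): [7 1 0 6 4 2 5 3]
After op 4 (out_shuffle): [7 4 1 2 0 5 6 3]
After op 5 (cut(4)): [0 5 6 3 7 4 1 2]

Answer: 0 5 6 3 7 4 1 2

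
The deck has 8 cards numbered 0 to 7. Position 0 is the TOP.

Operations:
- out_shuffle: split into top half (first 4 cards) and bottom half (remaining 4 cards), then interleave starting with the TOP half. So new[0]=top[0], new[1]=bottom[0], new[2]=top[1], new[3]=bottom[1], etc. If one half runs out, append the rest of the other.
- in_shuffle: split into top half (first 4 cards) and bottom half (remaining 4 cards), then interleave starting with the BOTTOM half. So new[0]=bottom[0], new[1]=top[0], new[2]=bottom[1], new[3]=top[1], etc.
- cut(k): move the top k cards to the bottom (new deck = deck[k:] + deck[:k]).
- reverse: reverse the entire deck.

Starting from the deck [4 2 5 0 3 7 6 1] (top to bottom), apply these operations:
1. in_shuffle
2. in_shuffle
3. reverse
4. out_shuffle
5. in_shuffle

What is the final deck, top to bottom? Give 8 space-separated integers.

After op 1 (in_shuffle): [3 4 7 2 6 5 1 0]
After op 2 (in_shuffle): [6 3 5 4 1 7 0 2]
After op 3 (reverse): [2 0 7 1 4 5 3 6]
After op 4 (out_shuffle): [2 4 0 5 7 3 1 6]
After op 5 (in_shuffle): [7 2 3 4 1 0 6 5]

Answer: 7 2 3 4 1 0 6 5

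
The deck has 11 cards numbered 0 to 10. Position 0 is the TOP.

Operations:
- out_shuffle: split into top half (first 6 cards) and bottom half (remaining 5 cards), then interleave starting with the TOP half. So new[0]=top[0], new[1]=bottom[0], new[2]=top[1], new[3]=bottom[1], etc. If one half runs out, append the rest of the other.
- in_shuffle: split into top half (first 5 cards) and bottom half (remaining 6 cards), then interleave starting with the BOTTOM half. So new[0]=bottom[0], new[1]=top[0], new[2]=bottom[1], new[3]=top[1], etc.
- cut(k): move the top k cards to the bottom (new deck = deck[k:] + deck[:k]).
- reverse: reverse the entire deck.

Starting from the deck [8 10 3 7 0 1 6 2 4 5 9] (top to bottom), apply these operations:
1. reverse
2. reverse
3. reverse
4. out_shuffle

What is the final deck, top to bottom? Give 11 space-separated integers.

After op 1 (reverse): [9 5 4 2 6 1 0 7 3 10 8]
After op 2 (reverse): [8 10 3 7 0 1 6 2 4 5 9]
After op 3 (reverse): [9 5 4 2 6 1 0 7 3 10 8]
After op 4 (out_shuffle): [9 0 5 7 4 3 2 10 6 8 1]

Answer: 9 0 5 7 4 3 2 10 6 8 1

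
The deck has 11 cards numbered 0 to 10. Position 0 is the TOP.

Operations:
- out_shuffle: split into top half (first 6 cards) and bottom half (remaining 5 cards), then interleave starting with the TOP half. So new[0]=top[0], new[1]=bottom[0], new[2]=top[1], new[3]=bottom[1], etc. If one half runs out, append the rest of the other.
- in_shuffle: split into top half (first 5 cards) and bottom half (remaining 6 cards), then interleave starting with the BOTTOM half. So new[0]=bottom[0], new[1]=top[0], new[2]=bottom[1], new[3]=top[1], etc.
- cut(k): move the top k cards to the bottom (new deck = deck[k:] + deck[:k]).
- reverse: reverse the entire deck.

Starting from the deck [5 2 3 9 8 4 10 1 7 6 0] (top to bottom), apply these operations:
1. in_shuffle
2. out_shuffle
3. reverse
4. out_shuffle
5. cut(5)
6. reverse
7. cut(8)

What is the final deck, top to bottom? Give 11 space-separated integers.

After op 1 (in_shuffle): [4 5 10 2 1 3 7 9 6 8 0]
After op 2 (out_shuffle): [4 7 5 9 10 6 2 8 1 0 3]
After op 3 (reverse): [3 0 1 8 2 6 10 9 5 7 4]
After op 4 (out_shuffle): [3 10 0 9 1 5 8 7 2 4 6]
After op 5 (cut(5)): [5 8 7 2 4 6 3 10 0 9 1]
After op 6 (reverse): [1 9 0 10 3 6 4 2 7 8 5]
After op 7 (cut(8)): [7 8 5 1 9 0 10 3 6 4 2]

Answer: 7 8 5 1 9 0 10 3 6 4 2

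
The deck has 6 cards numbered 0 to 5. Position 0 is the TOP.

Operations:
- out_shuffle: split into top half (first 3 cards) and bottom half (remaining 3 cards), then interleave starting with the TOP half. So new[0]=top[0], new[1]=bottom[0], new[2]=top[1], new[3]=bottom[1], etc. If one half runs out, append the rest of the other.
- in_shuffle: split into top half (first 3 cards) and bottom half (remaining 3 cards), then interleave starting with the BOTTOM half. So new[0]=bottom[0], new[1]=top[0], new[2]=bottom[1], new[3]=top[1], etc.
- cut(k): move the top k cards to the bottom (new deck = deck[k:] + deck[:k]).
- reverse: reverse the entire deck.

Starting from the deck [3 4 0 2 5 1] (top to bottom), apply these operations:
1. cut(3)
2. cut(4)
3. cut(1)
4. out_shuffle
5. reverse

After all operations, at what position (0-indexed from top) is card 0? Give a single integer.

After op 1 (cut(3)): [2 5 1 3 4 0]
After op 2 (cut(4)): [4 0 2 5 1 3]
After op 3 (cut(1)): [0 2 5 1 3 4]
After op 4 (out_shuffle): [0 1 2 3 5 4]
After op 5 (reverse): [4 5 3 2 1 0]
Card 0 is at position 5.

Answer: 5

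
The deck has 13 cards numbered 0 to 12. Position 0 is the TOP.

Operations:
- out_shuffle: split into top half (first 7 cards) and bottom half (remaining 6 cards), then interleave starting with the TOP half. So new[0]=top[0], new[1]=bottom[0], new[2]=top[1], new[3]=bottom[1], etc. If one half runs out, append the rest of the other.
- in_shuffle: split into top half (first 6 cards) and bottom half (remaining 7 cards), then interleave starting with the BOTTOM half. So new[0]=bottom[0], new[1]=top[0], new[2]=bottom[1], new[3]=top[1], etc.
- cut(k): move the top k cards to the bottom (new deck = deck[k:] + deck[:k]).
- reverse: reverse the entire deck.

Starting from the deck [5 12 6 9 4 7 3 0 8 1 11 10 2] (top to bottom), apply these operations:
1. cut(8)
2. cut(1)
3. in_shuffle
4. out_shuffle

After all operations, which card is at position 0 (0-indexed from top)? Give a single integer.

Answer: 6

Derivation:
After op 1 (cut(8)): [8 1 11 10 2 5 12 6 9 4 7 3 0]
After op 2 (cut(1)): [1 11 10 2 5 12 6 9 4 7 3 0 8]
After op 3 (in_shuffle): [6 1 9 11 4 10 7 2 3 5 0 12 8]
After op 4 (out_shuffle): [6 2 1 3 9 5 11 0 4 12 10 8 7]
Position 0: card 6.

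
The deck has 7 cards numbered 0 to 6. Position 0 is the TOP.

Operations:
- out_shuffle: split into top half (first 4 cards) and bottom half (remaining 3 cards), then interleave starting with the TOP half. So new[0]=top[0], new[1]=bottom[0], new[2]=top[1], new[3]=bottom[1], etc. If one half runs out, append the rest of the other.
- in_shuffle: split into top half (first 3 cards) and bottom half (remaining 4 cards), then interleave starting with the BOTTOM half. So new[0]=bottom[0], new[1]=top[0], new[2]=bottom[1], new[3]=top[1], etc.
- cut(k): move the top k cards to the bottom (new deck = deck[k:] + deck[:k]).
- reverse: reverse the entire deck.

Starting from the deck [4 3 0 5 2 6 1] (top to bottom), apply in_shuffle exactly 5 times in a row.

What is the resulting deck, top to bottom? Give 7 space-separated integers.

After op 1 (in_shuffle): [5 4 2 3 6 0 1]
After op 2 (in_shuffle): [3 5 6 4 0 2 1]
After op 3 (in_shuffle): [4 3 0 5 2 6 1]
After op 4 (in_shuffle): [5 4 2 3 6 0 1]
After op 5 (in_shuffle): [3 5 6 4 0 2 1]

Answer: 3 5 6 4 0 2 1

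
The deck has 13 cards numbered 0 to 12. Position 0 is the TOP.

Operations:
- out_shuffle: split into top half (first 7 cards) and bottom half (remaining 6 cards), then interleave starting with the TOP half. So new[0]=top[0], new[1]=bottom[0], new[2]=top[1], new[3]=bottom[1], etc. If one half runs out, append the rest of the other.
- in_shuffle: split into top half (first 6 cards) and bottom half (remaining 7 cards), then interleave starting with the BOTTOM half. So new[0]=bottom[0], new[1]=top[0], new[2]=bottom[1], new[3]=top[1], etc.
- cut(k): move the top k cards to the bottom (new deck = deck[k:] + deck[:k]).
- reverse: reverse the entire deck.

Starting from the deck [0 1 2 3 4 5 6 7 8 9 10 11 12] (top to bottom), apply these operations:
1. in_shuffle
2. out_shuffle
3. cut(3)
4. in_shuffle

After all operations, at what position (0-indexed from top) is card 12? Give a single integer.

After op 1 (in_shuffle): [6 0 7 1 8 2 9 3 10 4 11 5 12]
After op 2 (out_shuffle): [6 3 0 10 7 4 1 11 8 5 2 12 9]
After op 3 (cut(3)): [10 7 4 1 11 8 5 2 12 9 6 3 0]
After op 4 (in_shuffle): [5 10 2 7 12 4 9 1 6 11 3 8 0]
Card 12 is at position 4.

Answer: 4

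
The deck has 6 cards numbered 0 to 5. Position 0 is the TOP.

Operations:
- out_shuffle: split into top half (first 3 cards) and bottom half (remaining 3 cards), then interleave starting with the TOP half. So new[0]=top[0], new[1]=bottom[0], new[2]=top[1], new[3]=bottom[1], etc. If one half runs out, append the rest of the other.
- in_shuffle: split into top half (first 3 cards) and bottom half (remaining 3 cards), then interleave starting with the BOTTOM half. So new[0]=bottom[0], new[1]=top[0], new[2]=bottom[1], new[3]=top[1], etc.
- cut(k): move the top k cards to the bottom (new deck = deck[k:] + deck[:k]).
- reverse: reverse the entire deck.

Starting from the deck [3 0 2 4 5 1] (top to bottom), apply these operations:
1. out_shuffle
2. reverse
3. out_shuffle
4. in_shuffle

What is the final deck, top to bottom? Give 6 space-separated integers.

Answer: 4 1 5 0 3 2

Derivation:
After op 1 (out_shuffle): [3 4 0 5 2 1]
After op 2 (reverse): [1 2 5 0 4 3]
After op 3 (out_shuffle): [1 0 2 4 5 3]
After op 4 (in_shuffle): [4 1 5 0 3 2]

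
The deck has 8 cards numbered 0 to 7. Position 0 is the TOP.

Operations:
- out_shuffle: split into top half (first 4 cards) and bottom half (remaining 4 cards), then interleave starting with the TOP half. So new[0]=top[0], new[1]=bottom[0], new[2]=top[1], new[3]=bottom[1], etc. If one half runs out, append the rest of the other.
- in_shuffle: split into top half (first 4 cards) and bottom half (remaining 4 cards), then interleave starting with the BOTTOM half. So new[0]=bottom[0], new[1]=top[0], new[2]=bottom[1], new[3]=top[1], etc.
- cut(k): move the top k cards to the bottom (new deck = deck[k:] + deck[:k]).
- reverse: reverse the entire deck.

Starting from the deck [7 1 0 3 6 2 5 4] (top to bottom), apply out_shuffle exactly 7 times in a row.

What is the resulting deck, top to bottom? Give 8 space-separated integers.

After op 1 (out_shuffle): [7 6 1 2 0 5 3 4]
After op 2 (out_shuffle): [7 0 6 5 1 3 2 4]
After op 3 (out_shuffle): [7 1 0 3 6 2 5 4]
After op 4 (out_shuffle): [7 6 1 2 0 5 3 4]
After op 5 (out_shuffle): [7 0 6 5 1 3 2 4]
After op 6 (out_shuffle): [7 1 0 3 6 2 5 4]
After op 7 (out_shuffle): [7 6 1 2 0 5 3 4]

Answer: 7 6 1 2 0 5 3 4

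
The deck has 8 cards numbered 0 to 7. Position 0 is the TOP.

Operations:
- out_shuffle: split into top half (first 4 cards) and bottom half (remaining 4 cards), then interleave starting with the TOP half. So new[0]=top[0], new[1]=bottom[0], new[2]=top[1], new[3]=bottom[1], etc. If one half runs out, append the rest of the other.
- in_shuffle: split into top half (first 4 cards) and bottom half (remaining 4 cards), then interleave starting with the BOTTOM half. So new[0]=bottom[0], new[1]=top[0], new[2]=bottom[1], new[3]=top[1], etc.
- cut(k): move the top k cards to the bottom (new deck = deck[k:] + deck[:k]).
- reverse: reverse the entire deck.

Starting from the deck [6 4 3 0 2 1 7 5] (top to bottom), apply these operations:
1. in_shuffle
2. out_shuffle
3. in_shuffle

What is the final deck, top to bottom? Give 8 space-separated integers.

Answer: 1 2 5 7 4 6 0 3

Derivation:
After op 1 (in_shuffle): [2 6 1 4 7 3 5 0]
After op 2 (out_shuffle): [2 7 6 3 1 5 4 0]
After op 3 (in_shuffle): [1 2 5 7 4 6 0 3]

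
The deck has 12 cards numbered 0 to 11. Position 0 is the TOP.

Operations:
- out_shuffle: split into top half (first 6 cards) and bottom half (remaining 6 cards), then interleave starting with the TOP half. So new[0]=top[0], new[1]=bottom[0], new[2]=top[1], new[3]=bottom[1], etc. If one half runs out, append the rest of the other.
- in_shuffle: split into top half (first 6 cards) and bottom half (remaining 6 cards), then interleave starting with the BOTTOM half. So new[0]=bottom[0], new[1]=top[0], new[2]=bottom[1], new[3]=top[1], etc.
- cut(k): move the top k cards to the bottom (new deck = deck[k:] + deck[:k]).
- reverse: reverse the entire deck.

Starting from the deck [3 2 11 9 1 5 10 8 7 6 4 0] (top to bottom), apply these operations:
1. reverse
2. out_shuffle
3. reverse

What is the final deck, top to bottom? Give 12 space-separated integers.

Answer: 3 10 2 8 11 7 9 6 1 4 5 0

Derivation:
After op 1 (reverse): [0 4 6 7 8 10 5 1 9 11 2 3]
After op 2 (out_shuffle): [0 5 4 1 6 9 7 11 8 2 10 3]
After op 3 (reverse): [3 10 2 8 11 7 9 6 1 4 5 0]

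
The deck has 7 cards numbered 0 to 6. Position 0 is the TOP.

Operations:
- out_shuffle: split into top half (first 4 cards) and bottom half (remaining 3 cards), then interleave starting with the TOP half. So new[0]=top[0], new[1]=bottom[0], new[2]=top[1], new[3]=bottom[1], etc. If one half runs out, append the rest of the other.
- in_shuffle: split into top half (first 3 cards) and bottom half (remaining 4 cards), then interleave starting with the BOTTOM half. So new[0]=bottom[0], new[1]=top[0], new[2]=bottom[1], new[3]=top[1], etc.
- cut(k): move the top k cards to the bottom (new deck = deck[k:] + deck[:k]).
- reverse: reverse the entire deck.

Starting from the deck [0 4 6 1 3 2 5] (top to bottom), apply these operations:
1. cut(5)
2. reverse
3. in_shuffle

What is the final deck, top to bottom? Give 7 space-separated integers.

Answer: 4 3 0 1 5 6 2

Derivation:
After op 1 (cut(5)): [2 5 0 4 6 1 3]
After op 2 (reverse): [3 1 6 4 0 5 2]
After op 3 (in_shuffle): [4 3 0 1 5 6 2]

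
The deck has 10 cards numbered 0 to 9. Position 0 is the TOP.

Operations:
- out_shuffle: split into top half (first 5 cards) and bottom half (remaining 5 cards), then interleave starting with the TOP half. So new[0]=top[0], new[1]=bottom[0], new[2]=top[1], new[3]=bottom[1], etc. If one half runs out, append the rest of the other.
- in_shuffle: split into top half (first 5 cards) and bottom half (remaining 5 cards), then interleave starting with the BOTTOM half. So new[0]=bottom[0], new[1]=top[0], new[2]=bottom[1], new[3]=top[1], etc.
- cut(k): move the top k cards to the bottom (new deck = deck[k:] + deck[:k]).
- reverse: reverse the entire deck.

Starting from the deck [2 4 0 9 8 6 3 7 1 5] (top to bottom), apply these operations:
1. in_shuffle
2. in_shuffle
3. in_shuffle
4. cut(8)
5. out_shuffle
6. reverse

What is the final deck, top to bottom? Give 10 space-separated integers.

After op 1 (in_shuffle): [6 2 3 4 7 0 1 9 5 8]
After op 2 (in_shuffle): [0 6 1 2 9 3 5 4 8 7]
After op 3 (in_shuffle): [3 0 5 6 4 1 8 2 7 9]
After op 4 (cut(8)): [7 9 3 0 5 6 4 1 8 2]
After op 5 (out_shuffle): [7 6 9 4 3 1 0 8 5 2]
After op 6 (reverse): [2 5 8 0 1 3 4 9 6 7]

Answer: 2 5 8 0 1 3 4 9 6 7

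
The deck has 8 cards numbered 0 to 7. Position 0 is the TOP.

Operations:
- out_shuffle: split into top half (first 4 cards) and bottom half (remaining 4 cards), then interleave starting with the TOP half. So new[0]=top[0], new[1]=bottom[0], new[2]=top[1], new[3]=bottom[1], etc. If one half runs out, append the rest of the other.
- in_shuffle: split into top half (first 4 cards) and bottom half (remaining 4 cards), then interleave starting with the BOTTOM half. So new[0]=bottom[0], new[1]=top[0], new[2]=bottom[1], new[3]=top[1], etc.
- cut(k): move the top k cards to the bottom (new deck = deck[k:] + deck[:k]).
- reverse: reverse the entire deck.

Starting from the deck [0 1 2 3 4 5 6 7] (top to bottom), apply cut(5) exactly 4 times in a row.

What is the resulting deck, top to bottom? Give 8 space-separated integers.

After op 1 (cut(5)): [5 6 7 0 1 2 3 4]
After op 2 (cut(5)): [2 3 4 5 6 7 0 1]
After op 3 (cut(5)): [7 0 1 2 3 4 5 6]
After op 4 (cut(5)): [4 5 6 7 0 1 2 3]

Answer: 4 5 6 7 0 1 2 3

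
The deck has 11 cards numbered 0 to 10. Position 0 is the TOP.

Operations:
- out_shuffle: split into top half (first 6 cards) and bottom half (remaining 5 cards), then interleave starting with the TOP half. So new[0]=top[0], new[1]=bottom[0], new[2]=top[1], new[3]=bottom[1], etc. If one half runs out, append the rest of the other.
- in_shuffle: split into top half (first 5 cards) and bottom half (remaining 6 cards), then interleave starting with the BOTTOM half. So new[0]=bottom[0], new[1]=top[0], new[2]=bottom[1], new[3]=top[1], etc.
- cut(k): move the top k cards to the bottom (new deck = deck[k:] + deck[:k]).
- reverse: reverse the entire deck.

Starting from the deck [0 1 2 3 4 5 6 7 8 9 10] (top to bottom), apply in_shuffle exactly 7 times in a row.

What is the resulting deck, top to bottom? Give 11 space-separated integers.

Answer: 7 4 1 9 6 3 0 8 5 2 10

Derivation:
After op 1 (in_shuffle): [5 0 6 1 7 2 8 3 9 4 10]
After op 2 (in_shuffle): [2 5 8 0 3 6 9 1 4 7 10]
After op 3 (in_shuffle): [6 2 9 5 1 8 4 0 7 3 10]
After op 4 (in_shuffle): [8 6 4 2 0 9 7 5 3 1 10]
After op 5 (in_shuffle): [9 8 7 6 5 4 3 2 1 0 10]
After op 6 (in_shuffle): [4 9 3 8 2 7 1 6 0 5 10]
After op 7 (in_shuffle): [7 4 1 9 6 3 0 8 5 2 10]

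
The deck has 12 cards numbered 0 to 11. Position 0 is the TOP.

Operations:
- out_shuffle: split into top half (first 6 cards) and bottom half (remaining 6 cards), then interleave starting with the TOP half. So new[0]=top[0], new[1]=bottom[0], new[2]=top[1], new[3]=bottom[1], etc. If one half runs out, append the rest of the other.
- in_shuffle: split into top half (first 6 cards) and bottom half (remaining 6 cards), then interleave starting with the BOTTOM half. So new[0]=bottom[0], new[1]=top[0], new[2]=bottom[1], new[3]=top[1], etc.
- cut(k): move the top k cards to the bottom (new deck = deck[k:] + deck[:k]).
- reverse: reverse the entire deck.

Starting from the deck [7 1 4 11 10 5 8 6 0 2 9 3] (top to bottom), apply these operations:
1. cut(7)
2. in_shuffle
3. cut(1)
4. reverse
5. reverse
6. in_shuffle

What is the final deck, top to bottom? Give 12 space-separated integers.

Answer: 9 6 5 4 3 0 8 11 7 2 1 10

Derivation:
After op 1 (cut(7)): [6 0 2 9 3 7 1 4 11 10 5 8]
After op 2 (in_shuffle): [1 6 4 0 11 2 10 9 5 3 8 7]
After op 3 (cut(1)): [6 4 0 11 2 10 9 5 3 8 7 1]
After op 4 (reverse): [1 7 8 3 5 9 10 2 11 0 4 6]
After op 5 (reverse): [6 4 0 11 2 10 9 5 3 8 7 1]
After op 6 (in_shuffle): [9 6 5 4 3 0 8 11 7 2 1 10]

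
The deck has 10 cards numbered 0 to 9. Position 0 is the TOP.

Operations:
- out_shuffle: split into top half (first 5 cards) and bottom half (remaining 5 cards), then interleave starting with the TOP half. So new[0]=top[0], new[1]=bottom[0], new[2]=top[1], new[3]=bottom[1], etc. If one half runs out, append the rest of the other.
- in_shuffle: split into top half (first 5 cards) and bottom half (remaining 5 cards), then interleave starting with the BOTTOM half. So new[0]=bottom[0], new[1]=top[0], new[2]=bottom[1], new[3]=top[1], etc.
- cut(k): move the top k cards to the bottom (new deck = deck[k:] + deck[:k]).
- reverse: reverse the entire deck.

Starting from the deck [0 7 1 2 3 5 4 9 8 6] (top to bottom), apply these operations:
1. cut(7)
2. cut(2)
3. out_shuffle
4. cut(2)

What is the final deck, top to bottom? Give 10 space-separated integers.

After op 1 (cut(7)): [9 8 6 0 7 1 2 3 5 4]
After op 2 (cut(2)): [6 0 7 1 2 3 5 4 9 8]
After op 3 (out_shuffle): [6 3 0 5 7 4 1 9 2 8]
After op 4 (cut(2)): [0 5 7 4 1 9 2 8 6 3]

Answer: 0 5 7 4 1 9 2 8 6 3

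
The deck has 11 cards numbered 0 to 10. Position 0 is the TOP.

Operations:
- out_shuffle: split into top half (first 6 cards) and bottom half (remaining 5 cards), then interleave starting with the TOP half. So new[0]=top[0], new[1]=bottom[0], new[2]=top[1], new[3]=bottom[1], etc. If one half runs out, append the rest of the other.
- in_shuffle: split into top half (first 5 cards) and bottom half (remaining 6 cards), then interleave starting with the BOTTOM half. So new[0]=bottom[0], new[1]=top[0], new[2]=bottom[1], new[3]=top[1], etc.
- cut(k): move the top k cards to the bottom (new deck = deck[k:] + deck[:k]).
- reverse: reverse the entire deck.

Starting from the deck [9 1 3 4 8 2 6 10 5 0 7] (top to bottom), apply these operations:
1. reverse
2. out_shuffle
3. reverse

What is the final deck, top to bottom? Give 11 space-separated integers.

Answer: 2 9 6 1 10 3 5 4 0 8 7

Derivation:
After op 1 (reverse): [7 0 5 10 6 2 8 4 3 1 9]
After op 2 (out_shuffle): [7 8 0 4 5 3 10 1 6 9 2]
After op 3 (reverse): [2 9 6 1 10 3 5 4 0 8 7]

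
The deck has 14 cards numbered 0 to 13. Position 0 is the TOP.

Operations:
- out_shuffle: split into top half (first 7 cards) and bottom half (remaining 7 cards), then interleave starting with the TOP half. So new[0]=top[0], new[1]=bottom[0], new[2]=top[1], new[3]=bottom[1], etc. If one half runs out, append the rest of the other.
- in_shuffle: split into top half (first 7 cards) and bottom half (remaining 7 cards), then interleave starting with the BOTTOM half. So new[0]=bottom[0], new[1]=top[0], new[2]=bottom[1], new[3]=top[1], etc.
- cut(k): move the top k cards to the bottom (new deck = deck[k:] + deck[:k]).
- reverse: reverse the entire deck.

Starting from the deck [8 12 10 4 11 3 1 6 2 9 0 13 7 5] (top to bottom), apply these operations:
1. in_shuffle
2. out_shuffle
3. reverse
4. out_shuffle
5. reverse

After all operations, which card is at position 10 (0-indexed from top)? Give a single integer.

Answer: 11

Derivation:
After op 1 (in_shuffle): [6 8 2 12 9 10 0 4 13 11 7 3 5 1]
After op 2 (out_shuffle): [6 4 8 13 2 11 12 7 9 3 10 5 0 1]
After op 3 (reverse): [1 0 5 10 3 9 7 12 11 2 13 8 4 6]
After op 4 (out_shuffle): [1 12 0 11 5 2 10 13 3 8 9 4 7 6]
After op 5 (reverse): [6 7 4 9 8 3 13 10 2 5 11 0 12 1]
Position 10: card 11.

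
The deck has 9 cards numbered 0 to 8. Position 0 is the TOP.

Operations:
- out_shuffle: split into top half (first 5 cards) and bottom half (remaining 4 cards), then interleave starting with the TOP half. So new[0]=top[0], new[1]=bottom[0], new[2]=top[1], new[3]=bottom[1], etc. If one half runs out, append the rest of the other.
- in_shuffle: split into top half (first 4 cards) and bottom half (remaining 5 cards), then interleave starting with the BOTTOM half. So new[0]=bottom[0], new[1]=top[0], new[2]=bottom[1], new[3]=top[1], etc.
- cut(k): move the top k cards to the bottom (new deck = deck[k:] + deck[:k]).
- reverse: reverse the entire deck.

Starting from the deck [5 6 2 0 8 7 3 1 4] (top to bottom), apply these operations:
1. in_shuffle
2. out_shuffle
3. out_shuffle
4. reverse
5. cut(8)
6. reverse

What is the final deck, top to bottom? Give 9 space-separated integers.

Answer: 0 2 6 5 4 1 3 7 8

Derivation:
After op 1 (in_shuffle): [8 5 7 6 3 2 1 0 4]
After op 2 (out_shuffle): [8 2 5 1 7 0 6 4 3]
After op 3 (out_shuffle): [8 0 2 6 5 4 1 3 7]
After op 4 (reverse): [7 3 1 4 5 6 2 0 8]
After op 5 (cut(8)): [8 7 3 1 4 5 6 2 0]
After op 6 (reverse): [0 2 6 5 4 1 3 7 8]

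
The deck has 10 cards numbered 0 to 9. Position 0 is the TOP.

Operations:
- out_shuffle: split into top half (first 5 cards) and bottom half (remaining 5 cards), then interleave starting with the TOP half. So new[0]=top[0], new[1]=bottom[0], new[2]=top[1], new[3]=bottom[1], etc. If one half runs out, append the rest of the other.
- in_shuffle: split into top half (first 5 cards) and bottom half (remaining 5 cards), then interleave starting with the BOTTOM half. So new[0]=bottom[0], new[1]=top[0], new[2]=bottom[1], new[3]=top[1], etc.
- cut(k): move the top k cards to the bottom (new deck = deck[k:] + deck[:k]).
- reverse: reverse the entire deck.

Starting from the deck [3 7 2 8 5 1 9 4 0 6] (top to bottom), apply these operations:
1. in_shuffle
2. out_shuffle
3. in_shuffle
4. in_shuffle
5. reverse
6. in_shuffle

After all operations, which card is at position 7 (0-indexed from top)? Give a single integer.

After op 1 (in_shuffle): [1 3 9 7 4 2 0 8 6 5]
After op 2 (out_shuffle): [1 2 3 0 9 8 7 6 4 5]
After op 3 (in_shuffle): [8 1 7 2 6 3 4 0 5 9]
After op 4 (in_shuffle): [3 8 4 1 0 7 5 2 9 6]
After op 5 (reverse): [6 9 2 5 7 0 1 4 8 3]
After op 6 (in_shuffle): [0 6 1 9 4 2 8 5 3 7]
Position 7: card 5.

Answer: 5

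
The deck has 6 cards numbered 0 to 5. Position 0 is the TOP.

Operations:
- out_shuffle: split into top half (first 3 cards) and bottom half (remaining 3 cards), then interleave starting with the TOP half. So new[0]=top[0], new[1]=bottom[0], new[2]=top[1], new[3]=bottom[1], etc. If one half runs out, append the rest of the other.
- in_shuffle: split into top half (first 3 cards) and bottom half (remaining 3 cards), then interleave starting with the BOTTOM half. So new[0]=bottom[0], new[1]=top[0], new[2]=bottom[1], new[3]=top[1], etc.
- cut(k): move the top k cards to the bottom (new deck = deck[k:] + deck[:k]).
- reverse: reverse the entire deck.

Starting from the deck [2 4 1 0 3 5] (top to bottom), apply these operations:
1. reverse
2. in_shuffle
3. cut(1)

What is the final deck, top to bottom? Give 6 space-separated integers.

Answer: 5 4 3 2 0 1

Derivation:
After op 1 (reverse): [5 3 0 1 4 2]
After op 2 (in_shuffle): [1 5 4 3 2 0]
After op 3 (cut(1)): [5 4 3 2 0 1]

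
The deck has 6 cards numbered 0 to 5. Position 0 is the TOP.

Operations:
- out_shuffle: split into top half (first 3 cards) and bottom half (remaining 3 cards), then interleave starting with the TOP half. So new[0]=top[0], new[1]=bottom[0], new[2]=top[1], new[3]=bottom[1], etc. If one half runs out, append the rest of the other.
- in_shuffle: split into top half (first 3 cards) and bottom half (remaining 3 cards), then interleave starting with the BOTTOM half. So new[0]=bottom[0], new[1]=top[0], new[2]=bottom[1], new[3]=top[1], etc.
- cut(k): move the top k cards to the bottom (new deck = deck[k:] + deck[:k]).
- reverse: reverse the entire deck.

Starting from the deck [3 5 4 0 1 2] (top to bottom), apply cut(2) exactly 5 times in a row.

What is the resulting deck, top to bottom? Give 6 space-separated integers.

Answer: 1 2 3 5 4 0

Derivation:
After op 1 (cut(2)): [4 0 1 2 3 5]
After op 2 (cut(2)): [1 2 3 5 4 0]
After op 3 (cut(2)): [3 5 4 0 1 2]
After op 4 (cut(2)): [4 0 1 2 3 5]
After op 5 (cut(2)): [1 2 3 5 4 0]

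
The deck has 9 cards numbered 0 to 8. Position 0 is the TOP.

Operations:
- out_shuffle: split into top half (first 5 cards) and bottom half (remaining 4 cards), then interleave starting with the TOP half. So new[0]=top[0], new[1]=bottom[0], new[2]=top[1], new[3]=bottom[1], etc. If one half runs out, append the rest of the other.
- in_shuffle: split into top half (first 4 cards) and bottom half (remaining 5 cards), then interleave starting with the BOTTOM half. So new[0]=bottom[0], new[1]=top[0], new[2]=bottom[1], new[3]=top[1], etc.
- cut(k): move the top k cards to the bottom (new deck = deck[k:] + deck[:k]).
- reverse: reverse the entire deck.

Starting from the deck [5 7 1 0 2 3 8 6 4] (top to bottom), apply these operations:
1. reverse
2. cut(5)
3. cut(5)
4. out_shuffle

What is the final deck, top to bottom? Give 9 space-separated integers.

After op 1 (reverse): [4 6 8 3 2 0 1 7 5]
After op 2 (cut(5)): [0 1 7 5 4 6 8 3 2]
After op 3 (cut(5)): [6 8 3 2 0 1 7 5 4]
After op 4 (out_shuffle): [6 1 8 7 3 5 2 4 0]

Answer: 6 1 8 7 3 5 2 4 0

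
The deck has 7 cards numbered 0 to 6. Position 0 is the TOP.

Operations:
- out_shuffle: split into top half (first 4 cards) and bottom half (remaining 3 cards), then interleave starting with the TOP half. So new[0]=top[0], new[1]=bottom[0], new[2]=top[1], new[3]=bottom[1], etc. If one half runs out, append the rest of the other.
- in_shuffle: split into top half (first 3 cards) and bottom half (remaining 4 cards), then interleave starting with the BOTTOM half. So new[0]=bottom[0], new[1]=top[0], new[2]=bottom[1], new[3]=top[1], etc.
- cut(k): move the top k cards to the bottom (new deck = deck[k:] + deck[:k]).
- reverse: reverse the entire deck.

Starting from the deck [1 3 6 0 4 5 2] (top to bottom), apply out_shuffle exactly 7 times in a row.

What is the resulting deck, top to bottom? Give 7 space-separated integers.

Answer: 1 4 3 5 6 2 0

Derivation:
After op 1 (out_shuffle): [1 4 3 5 6 2 0]
After op 2 (out_shuffle): [1 6 4 2 3 0 5]
After op 3 (out_shuffle): [1 3 6 0 4 5 2]
After op 4 (out_shuffle): [1 4 3 5 6 2 0]
After op 5 (out_shuffle): [1 6 4 2 3 0 5]
After op 6 (out_shuffle): [1 3 6 0 4 5 2]
After op 7 (out_shuffle): [1 4 3 5 6 2 0]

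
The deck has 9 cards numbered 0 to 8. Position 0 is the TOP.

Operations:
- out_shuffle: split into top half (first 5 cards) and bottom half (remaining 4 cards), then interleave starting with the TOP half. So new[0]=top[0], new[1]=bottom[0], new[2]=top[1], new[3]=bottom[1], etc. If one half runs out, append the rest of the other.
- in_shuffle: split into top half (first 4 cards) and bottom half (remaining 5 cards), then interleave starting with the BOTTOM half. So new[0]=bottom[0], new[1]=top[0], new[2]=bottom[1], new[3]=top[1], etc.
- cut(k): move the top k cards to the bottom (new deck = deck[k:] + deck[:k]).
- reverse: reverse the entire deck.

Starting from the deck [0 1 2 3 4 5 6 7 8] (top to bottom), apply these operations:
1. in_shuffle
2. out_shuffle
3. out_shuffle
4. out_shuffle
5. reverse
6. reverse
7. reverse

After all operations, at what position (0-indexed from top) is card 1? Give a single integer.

Answer: 2

Derivation:
After op 1 (in_shuffle): [4 0 5 1 6 2 7 3 8]
After op 2 (out_shuffle): [4 2 0 7 5 3 1 8 6]
After op 3 (out_shuffle): [4 3 2 1 0 8 7 6 5]
After op 4 (out_shuffle): [4 8 3 7 2 6 1 5 0]
After op 5 (reverse): [0 5 1 6 2 7 3 8 4]
After op 6 (reverse): [4 8 3 7 2 6 1 5 0]
After op 7 (reverse): [0 5 1 6 2 7 3 8 4]
Card 1 is at position 2.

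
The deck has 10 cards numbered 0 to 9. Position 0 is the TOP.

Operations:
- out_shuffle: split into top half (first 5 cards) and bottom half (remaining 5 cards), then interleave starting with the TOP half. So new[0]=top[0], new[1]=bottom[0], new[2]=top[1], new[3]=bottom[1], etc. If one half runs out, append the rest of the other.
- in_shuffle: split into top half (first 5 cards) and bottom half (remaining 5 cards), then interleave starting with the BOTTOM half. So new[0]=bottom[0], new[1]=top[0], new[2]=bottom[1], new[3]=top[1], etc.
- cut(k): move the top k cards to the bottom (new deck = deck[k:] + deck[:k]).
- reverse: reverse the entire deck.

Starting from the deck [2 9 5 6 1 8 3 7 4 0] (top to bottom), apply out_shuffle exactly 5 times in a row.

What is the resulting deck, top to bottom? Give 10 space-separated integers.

Answer: 2 5 1 3 4 9 6 8 7 0

Derivation:
After op 1 (out_shuffle): [2 8 9 3 5 7 6 4 1 0]
After op 2 (out_shuffle): [2 7 8 6 9 4 3 1 5 0]
After op 3 (out_shuffle): [2 4 7 3 8 1 6 5 9 0]
After op 4 (out_shuffle): [2 1 4 6 7 5 3 9 8 0]
After op 5 (out_shuffle): [2 5 1 3 4 9 6 8 7 0]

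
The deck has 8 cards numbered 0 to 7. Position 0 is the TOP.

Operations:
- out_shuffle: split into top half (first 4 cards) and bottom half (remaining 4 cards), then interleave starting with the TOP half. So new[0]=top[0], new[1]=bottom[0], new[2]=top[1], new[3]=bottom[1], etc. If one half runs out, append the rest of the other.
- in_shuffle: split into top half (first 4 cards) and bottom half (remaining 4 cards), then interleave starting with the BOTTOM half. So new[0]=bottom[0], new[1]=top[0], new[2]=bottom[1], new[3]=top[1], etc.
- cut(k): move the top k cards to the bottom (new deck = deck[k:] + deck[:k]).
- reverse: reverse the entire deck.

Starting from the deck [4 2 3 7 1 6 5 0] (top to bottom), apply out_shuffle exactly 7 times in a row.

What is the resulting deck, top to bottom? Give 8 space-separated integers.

Answer: 4 1 2 6 3 5 7 0

Derivation:
After op 1 (out_shuffle): [4 1 2 6 3 5 7 0]
After op 2 (out_shuffle): [4 3 1 5 2 7 6 0]
After op 3 (out_shuffle): [4 2 3 7 1 6 5 0]
After op 4 (out_shuffle): [4 1 2 6 3 5 7 0]
After op 5 (out_shuffle): [4 3 1 5 2 7 6 0]
After op 6 (out_shuffle): [4 2 3 7 1 6 5 0]
After op 7 (out_shuffle): [4 1 2 6 3 5 7 0]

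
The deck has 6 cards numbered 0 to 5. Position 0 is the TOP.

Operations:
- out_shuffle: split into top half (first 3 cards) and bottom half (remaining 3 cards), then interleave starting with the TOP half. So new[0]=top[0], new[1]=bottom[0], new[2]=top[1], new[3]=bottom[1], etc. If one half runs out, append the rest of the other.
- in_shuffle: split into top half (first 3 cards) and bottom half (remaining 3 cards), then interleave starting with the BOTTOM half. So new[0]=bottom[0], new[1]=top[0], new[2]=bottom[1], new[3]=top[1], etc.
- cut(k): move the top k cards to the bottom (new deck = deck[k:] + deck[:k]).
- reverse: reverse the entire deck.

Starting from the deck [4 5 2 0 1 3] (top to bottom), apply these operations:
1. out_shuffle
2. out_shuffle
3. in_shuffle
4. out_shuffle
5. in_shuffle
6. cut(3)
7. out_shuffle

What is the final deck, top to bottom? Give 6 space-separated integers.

After op 1 (out_shuffle): [4 0 5 1 2 3]
After op 2 (out_shuffle): [4 1 0 2 5 3]
After op 3 (in_shuffle): [2 4 5 1 3 0]
After op 4 (out_shuffle): [2 1 4 3 5 0]
After op 5 (in_shuffle): [3 2 5 1 0 4]
After op 6 (cut(3)): [1 0 4 3 2 5]
After op 7 (out_shuffle): [1 3 0 2 4 5]

Answer: 1 3 0 2 4 5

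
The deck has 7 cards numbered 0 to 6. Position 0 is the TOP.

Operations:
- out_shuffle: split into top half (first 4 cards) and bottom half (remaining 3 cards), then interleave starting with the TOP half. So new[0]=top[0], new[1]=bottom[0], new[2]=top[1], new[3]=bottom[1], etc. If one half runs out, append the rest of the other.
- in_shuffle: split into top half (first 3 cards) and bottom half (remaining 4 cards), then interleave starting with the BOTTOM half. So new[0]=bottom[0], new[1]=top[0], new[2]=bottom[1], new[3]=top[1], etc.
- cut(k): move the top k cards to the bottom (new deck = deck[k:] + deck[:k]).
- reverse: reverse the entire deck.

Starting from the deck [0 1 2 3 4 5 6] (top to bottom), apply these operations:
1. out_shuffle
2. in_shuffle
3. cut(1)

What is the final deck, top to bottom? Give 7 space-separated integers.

After op 1 (out_shuffle): [0 4 1 5 2 6 3]
After op 2 (in_shuffle): [5 0 2 4 6 1 3]
After op 3 (cut(1)): [0 2 4 6 1 3 5]

Answer: 0 2 4 6 1 3 5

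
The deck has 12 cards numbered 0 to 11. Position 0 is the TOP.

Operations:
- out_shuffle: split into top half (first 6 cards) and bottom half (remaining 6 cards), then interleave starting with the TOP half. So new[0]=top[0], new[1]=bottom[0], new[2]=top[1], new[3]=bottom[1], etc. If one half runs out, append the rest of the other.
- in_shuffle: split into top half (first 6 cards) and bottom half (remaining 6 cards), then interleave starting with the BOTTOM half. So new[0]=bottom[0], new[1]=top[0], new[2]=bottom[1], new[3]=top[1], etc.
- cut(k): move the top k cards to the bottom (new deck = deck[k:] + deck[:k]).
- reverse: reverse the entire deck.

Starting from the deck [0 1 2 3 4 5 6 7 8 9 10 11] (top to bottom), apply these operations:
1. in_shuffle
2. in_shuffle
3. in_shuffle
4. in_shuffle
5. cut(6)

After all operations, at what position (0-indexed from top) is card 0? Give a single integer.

Answer: 8

Derivation:
After op 1 (in_shuffle): [6 0 7 1 8 2 9 3 10 4 11 5]
After op 2 (in_shuffle): [9 6 3 0 10 7 4 1 11 8 5 2]
After op 3 (in_shuffle): [4 9 1 6 11 3 8 0 5 10 2 7]
After op 4 (in_shuffle): [8 4 0 9 5 1 10 6 2 11 7 3]
After op 5 (cut(6)): [10 6 2 11 7 3 8 4 0 9 5 1]
Card 0 is at position 8.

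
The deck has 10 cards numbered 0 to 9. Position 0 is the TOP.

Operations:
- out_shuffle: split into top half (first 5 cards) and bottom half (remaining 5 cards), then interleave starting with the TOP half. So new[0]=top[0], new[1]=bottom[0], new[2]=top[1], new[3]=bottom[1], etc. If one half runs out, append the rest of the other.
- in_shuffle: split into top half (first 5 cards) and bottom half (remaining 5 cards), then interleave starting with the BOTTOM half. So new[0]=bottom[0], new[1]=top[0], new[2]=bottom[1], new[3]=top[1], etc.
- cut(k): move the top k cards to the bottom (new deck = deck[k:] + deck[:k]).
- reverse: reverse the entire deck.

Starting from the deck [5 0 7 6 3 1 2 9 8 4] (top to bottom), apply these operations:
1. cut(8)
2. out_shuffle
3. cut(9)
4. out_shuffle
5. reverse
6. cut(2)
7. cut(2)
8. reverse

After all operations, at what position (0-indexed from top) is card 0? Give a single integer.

Answer: 9

Derivation:
After op 1 (cut(8)): [8 4 5 0 7 6 3 1 2 9]
After op 2 (out_shuffle): [8 6 4 3 5 1 0 2 7 9]
After op 3 (cut(9)): [9 8 6 4 3 5 1 0 2 7]
After op 4 (out_shuffle): [9 5 8 1 6 0 4 2 3 7]
After op 5 (reverse): [7 3 2 4 0 6 1 8 5 9]
After op 6 (cut(2)): [2 4 0 6 1 8 5 9 7 3]
After op 7 (cut(2)): [0 6 1 8 5 9 7 3 2 4]
After op 8 (reverse): [4 2 3 7 9 5 8 1 6 0]
Card 0 is at position 9.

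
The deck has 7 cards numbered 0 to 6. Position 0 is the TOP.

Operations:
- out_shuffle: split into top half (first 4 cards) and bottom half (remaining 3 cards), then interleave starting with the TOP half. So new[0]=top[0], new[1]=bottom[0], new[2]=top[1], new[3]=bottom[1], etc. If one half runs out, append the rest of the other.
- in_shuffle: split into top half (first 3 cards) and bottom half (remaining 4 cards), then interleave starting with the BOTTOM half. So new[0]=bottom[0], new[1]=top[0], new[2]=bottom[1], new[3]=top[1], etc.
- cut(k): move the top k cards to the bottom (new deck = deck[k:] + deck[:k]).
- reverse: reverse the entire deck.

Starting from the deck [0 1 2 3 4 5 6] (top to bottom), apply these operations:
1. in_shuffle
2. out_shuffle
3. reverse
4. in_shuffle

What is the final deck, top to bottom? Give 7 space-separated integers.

Answer: 2 1 0 6 5 4 3

Derivation:
After op 1 (in_shuffle): [3 0 4 1 5 2 6]
After op 2 (out_shuffle): [3 5 0 2 4 6 1]
After op 3 (reverse): [1 6 4 2 0 5 3]
After op 4 (in_shuffle): [2 1 0 6 5 4 3]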